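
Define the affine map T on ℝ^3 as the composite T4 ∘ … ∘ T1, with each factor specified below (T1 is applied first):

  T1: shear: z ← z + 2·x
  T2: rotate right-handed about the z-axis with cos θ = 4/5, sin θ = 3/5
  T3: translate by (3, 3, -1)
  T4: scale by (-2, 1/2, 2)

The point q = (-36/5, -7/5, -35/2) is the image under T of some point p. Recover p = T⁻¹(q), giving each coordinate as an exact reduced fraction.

T1 = [1 0 0 0; 0 1 0 0; 2 0 1 0; 0 0 0 1]
T2·T1 = [4/5 -3/5 0 0; 3/5 4/5 0 0; 2 0 1 0; 0 0 0 1]
T3·…·T1 = [4/5 -3/5 0 3; 3/5 4/5 0 3; 2 0 1 -1; 0 0 0 1]
T4·…·T1 = [-8/5 6/5 0 -6; 3/10 2/5 0 3/2; 4 0 2 -2; 0 0 0 1]
det M = -2; M⁻¹ = [-2/5 6/5 0 -21/5; 3/10 8/5 0 -3/5; 4/5 -12/5 1/2 47/5; 0 0 0 1]
M⁻¹ · (-36/5, -7/5, -35/2)ᵀ = (-3, -5, -7/4)ᵀ

p = (-3, -5, -7/4)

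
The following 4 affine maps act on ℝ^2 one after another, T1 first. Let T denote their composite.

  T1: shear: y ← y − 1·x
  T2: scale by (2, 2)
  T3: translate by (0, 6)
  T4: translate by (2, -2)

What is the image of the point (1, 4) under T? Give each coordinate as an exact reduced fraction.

T1 shear: y ← y − 1·x: (1, 4) → (1, 3)
T2 scale by (2, 2): (1, 3) → (2, 6)
T3 translate by (0, 6): (2, 6) → (2, 12)
T4 translate by (2, -2): (2, 12) → (4, 10)

T(p) = (4, 10)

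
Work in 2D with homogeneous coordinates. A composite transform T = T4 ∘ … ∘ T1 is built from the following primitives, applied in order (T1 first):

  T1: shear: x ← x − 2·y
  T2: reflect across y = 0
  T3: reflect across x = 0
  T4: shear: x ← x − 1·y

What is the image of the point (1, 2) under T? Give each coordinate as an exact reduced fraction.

T1 shear: x ← x − 2·y: (1, 2) → (-3, 2)
T2 reflect across y = 0: (-3, 2) → (-3, -2)
T3 reflect across x = 0: (-3, -2) → (3, -2)
T4 shear: x ← x − 1·y: (3, -2) → (5, -2)

T(p) = (5, -2)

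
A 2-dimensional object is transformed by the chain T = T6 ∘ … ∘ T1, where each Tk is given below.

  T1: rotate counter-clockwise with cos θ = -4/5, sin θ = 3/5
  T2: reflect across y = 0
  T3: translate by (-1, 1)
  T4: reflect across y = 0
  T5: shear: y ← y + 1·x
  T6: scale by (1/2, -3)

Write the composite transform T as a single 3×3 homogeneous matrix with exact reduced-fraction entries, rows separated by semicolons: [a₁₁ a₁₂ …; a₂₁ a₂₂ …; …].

T = [-2/5 -3/10 -1/2; 3/5 21/5 6; 0 0 1]

T1 = [-4/5 -3/5 0; 3/5 -4/5 0; 0 0 1]
T2·T1 = [-4/5 -3/5 0; -3/5 4/5 0; 0 0 1]
T3·…·T1 = [-4/5 -3/5 -1; -3/5 4/5 1; 0 0 1]
T4·…·T1 = [-4/5 -3/5 -1; 3/5 -4/5 -1; 0 0 1]
T5·…·T1 = [-4/5 -3/5 -1; -1/5 -7/5 -2; 0 0 1]
T6·…·T1 = [-2/5 -3/10 -1/2; 3/5 21/5 6; 0 0 1]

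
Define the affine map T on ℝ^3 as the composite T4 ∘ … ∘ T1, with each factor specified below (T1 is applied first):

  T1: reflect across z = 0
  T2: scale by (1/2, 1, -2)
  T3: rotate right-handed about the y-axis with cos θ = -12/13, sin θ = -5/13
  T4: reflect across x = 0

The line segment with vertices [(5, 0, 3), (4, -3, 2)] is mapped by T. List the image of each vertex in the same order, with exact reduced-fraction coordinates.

image vertices: (60/13, 0, -119/26), (44/13, -3, -38/13)

T1 reflect across z = 0: (5, 0, 3) → (5, 0, -3); (4, -3, 2) → (4, -3, -2)
T2 scale by (1/2, 1, -2): (5, 0, -3) → (5/2, 0, 6); (4, -3, -2) → (2, -3, 4)
T3 rotate right-handed about the y-axis with cos θ = -12/13, sin θ = -5/13: (5/2, 0, 6) → (-60/13, 0, -119/26); (2, -3, 4) → (-44/13, -3, -38/13)
T4 reflect across x = 0: (-60/13, 0, -119/26) → (60/13, 0, -119/26); (-44/13, -3, -38/13) → (44/13, -3, -38/13)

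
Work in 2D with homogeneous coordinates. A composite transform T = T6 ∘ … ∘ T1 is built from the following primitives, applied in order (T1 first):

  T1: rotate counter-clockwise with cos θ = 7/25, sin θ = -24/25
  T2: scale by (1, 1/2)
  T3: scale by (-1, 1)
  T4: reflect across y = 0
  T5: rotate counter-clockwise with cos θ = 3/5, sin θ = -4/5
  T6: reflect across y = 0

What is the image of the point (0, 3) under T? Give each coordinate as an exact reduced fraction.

T1 rotate counter-clockwise with cos θ = 7/25, sin θ = -24/25: (0, 3) → (72/25, 21/25)
T2 scale by (1, 1/2): (72/25, 21/25) → (72/25, 21/50)
T3 scale by (-1, 1): (72/25, 21/50) → (-72/25, 21/50)
T4 reflect across y = 0: (-72/25, 21/50) → (-72/25, -21/50)
T5 rotate counter-clockwise with cos θ = 3/5, sin θ = -4/5: (-72/25, -21/50) → (-258/125, 513/250)
T6 reflect across y = 0: (-258/125, 513/250) → (-258/125, -513/250)

T(p) = (-258/125, -513/250)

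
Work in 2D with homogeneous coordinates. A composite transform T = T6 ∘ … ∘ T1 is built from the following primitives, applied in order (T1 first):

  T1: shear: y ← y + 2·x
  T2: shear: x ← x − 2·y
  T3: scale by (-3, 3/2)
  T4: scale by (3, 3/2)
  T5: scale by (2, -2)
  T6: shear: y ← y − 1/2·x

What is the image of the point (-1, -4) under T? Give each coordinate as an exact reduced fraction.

T1 shear: y ← y + 2·x: (-1, -4) → (-1, -6)
T2 shear: x ← x − 2·y: (-1, -6) → (11, -6)
T3 scale by (-3, 3/2): (11, -6) → (-33, -9)
T4 scale by (3, 3/2): (-33, -9) → (-99, -27/2)
T5 scale by (2, -2): (-99, -27/2) → (-198, 27)
T6 shear: y ← y − 1/2·x: (-198, 27) → (-198, 126)

T(p) = (-198, 126)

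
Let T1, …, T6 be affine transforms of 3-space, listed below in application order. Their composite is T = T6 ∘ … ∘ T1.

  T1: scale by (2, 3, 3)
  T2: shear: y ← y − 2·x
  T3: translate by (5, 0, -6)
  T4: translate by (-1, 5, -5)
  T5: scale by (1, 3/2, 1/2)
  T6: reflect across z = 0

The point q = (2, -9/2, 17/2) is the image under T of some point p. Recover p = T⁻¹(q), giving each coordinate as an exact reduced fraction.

T1 = [2 0 0 0; 0 3 0 0; 0 0 3 0; 0 0 0 1]
T2·T1 = [2 0 0 0; -4 3 0 0; 0 0 3 0; 0 0 0 1]
T3·…·T1 = [2 0 0 5; -4 3 0 0; 0 0 3 -6; 0 0 0 1]
T4·…·T1 = [2 0 0 4; -4 3 0 5; 0 0 3 -11; 0 0 0 1]
T5·…·T1 = [2 0 0 4; -6 9/2 0 15/2; 0 0 3/2 -11/2; 0 0 0 1]
T6·…·T1 = [2 0 0 4; -6 9/2 0 15/2; 0 0 -3/2 11/2; 0 0 0 1]
det M = -27/2; M⁻¹ = [1/2 0 0 -2; 2/3 2/9 0 -13/3; 0 0 -2/3 11/3; 0 0 0 1]
M⁻¹ · (2, -9/2, 17/2)ᵀ = (-1, -4, -2)ᵀ

p = (-1, -4, -2)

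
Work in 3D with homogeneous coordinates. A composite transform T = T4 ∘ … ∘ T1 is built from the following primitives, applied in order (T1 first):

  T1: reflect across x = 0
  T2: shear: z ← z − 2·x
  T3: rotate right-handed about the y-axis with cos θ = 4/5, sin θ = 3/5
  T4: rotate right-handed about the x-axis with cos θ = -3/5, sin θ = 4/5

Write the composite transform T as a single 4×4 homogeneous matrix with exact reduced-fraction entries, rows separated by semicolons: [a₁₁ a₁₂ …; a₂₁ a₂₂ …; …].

T = [2/5 0 3/5 0; -44/25 -3/5 -16/25 0; -33/25 4/5 -12/25 0; 0 0 0 1]

T1 = [-1 0 0 0; 0 1 0 0; 0 0 1 0; 0 0 0 1]
T2·T1 = [-1 0 0 0; 0 1 0 0; 2 0 1 0; 0 0 0 1]
T3·…·T1 = [2/5 0 3/5 0; 0 1 0 0; 11/5 0 4/5 0; 0 0 0 1]
T4·…·T1 = [2/5 0 3/5 0; -44/25 -3/5 -16/25 0; -33/25 4/5 -12/25 0; 0 0 0 1]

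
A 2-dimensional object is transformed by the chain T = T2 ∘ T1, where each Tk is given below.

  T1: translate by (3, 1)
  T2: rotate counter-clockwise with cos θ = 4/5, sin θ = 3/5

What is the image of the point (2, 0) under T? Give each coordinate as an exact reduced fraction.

T(p) = (17/5, 19/5)

T1 translate by (3, 1): (2, 0) → (5, 1)
T2 rotate counter-clockwise with cos θ = 4/5, sin θ = 3/5: (5, 1) → (17/5, 19/5)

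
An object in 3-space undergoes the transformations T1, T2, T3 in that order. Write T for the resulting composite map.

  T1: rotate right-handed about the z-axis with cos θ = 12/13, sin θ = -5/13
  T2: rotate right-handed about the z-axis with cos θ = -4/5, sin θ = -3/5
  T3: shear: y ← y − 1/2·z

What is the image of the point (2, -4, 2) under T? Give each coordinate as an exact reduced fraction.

T1 rotate right-handed about the z-axis with cos θ = 12/13, sin θ = -5/13: (2, -4, 2) → (4/13, -58/13, 2)
T2 rotate right-handed about the z-axis with cos θ = -4/5, sin θ = -3/5: (4/13, -58/13, 2) → (-38/13, 44/13, 2)
T3 shear: y ← y − 1/2·z: (-38/13, 44/13, 2) → (-38/13, 31/13, 2)

T(p) = (-38/13, 31/13, 2)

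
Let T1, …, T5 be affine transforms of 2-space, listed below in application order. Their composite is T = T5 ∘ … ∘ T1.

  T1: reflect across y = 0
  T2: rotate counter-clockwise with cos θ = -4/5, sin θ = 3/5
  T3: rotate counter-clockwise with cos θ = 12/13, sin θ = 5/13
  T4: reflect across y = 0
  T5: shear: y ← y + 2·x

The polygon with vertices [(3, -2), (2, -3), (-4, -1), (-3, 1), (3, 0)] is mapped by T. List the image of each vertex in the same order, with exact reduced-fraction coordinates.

T1 reflect across y = 0: (3, -2) → (3, 2); (2, -3) → (2, 3); (-4, -1) → (-4, 1); (-3, 1) → (-3, -1); (3, 0) → (3, 0)
T2 rotate counter-clockwise with cos θ = -4/5, sin θ = 3/5: (3, 2) → (-18/5, 1/5); (2, 3) → (-17/5, -6/5); (-4, 1) → (13/5, -16/5); (-3, -1) → (3, -1); (3, 0) → (-12/5, 9/5)
T3 rotate counter-clockwise with cos θ = 12/13, sin θ = 5/13: (-18/5, 1/5) → (-17/5, -6/5); (-17/5, -6/5) → (-174/65, -157/65); (13/5, -16/5) → (236/65, -127/65); (3, -1) → (41/13, 3/13); (-12/5, 9/5) → (-189/65, 48/65)
T4 reflect across y = 0: (-17/5, -6/5) → (-17/5, 6/5); (-174/65, -157/65) → (-174/65, 157/65); (236/65, -127/65) → (236/65, 127/65); (41/13, 3/13) → (41/13, -3/13); (-189/65, 48/65) → (-189/65, -48/65)
T5 shear: y ← y + 2·x: (-17/5, 6/5) → (-17/5, -28/5); (-174/65, 157/65) → (-174/65, -191/65); (236/65, 127/65) → (236/65, 599/65); (41/13, -3/13) → (41/13, 79/13); (-189/65, -48/65) → (-189/65, -426/65)

image vertices: (-17/5, -28/5), (-174/65, -191/65), (236/65, 599/65), (41/13, 79/13), (-189/65, -426/65)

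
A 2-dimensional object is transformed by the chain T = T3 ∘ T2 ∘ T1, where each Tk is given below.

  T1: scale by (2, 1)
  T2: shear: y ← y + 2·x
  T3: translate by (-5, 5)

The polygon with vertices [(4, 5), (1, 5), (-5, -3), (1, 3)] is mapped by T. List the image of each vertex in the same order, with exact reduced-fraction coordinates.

T1 scale by (2, 1): (4, 5) → (8, 5); (1, 5) → (2, 5); (-5, -3) → (-10, -3); (1, 3) → (2, 3)
T2 shear: y ← y + 2·x: (8, 5) → (8, 21); (2, 5) → (2, 9); (-10, -3) → (-10, -23); (2, 3) → (2, 7)
T3 translate by (-5, 5): (8, 21) → (3, 26); (2, 9) → (-3, 14); (-10, -23) → (-15, -18); (2, 7) → (-3, 12)

image vertices: (3, 26), (-3, 14), (-15, -18), (-3, 12)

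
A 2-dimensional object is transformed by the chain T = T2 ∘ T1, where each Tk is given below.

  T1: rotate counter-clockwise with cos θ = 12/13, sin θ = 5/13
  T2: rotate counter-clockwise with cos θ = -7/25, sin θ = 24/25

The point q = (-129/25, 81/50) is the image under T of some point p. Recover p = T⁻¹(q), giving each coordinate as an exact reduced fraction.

p = (9/2, 3)

T1 = [12/13 -5/13 0; 5/13 12/13 0; 0 0 1]
T2·T1 = [-204/325 -253/325 0; 253/325 -204/325 0; 0 0 1]
det M = 1; M⁻¹ = [-204/325 253/325 0; -253/325 -204/325 0; 0 0 1]
M⁻¹ · (-129/25, 81/50)ᵀ = (9/2, 3)ᵀ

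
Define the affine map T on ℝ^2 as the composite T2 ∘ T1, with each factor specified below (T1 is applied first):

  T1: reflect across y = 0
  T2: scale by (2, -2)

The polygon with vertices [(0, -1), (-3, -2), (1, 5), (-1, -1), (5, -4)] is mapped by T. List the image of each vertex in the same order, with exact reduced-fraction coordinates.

T1 reflect across y = 0: (0, -1) → (0, 1); (-3, -2) → (-3, 2); (1, 5) → (1, -5); (-1, -1) → (-1, 1); (5, -4) → (5, 4)
T2 scale by (2, -2): (0, 1) → (0, -2); (-3, 2) → (-6, -4); (1, -5) → (2, 10); (-1, 1) → (-2, -2); (5, 4) → (10, -8)

image vertices: (0, -2), (-6, -4), (2, 10), (-2, -2), (10, -8)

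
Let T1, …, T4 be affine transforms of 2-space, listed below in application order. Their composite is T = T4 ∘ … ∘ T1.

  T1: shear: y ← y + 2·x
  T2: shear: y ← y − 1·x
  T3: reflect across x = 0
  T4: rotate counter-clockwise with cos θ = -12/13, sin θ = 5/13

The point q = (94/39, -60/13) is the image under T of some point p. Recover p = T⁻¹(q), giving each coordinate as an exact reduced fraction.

p = (4, -2/3)

T1 = [1 0 0; 2 1 0; 0 0 1]
T2·T1 = [1 0 0; 1 1 0; 0 0 1]
T3·…·T1 = [-1 0 0; 1 1 0; 0 0 1]
T4·…·T1 = [7/13 -5/13 0; -17/13 -12/13 0; 0 0 1]
det M = -1; M⁻¹ = [12/13 -5/13 0; -17/13 -7/13 0; 0 0 1]
M⁻¹ · (94/39, -60/13)ᵀ = (4, -2/3)ᵀ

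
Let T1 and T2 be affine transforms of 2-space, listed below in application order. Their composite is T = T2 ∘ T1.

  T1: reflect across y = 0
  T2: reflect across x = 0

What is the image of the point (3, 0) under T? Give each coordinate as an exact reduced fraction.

T(p) = (-3, 0)

T1 reflect across y = 0: (3, 0) → (3, 0)
T2 reflect across x = 0: (3, 0) → (-3, 0)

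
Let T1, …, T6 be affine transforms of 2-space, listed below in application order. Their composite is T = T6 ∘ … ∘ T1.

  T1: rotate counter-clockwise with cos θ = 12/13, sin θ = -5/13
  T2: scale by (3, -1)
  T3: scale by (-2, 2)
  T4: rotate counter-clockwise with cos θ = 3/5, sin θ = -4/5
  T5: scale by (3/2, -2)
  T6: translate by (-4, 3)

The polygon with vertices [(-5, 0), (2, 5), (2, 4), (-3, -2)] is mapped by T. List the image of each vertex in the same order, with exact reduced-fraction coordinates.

image vertices: (212/13, 675/13), (-2183/65, -1557/65), (-1904/65, -1461/65), (218/13, 459/13)

T1 rotate counter-clockwise with cos θ = 12/13, sin θ = -5/13: (-5, 0) → (-60/13, 25/13); (2, 5) → (49/13, 50/13); (2, 4) → (44/13, 38/13); (-3, -2) → (-46/13, -9/13)
T2 scale by (3, -1): (-60/13, 25/13) → (-180/13, -25/13); (49/13, 50/13) → (147/13, -50/13); (44/13, 38/13) → (132/13, -38/13); (-46/13, -9/13) → (-138/13, 9/13)
T3 scale by (-2, 2): (-180/13, -25/13) → (360/13, -50/13); (147/13, -50/13) → (-294/13, -100/13); (132/13, -38/13) → (-264/13, -76/13); (-138/13, 9/13) → (276/13, 18/13)
T4 rotate counter-clockwise with cos θ = 3/5, sin θ = -4/5: (360/13, -50/13) → (176/13, -318/13); (-294/13, -100/13) → (-1282/65, 876/65); (-264/13, -76/13) → (-1096/65, 828/65); (276/13, 18/13) → (180/13, -210/13)
T5 scale by (3/2, -2): (176/13, -318/13) → (264/13, 636/13); (-1282/65, 876/65) → (-1923/65, -1752/65); (-1096/65, 828/65) → (-1644/65, -1656/65); (180/13, -210/13) → (270/13, 420/13)
T6 translate by (-4, 3): (264/13, 636/13) → (212/13, 675/13); (-1923/65, -1752/65) → (-2183/65, -1557/65); (-1644/65, -1656/65) → (-1904/65, -1461/65); (270/13, 420/13) → (218/13, 459/13)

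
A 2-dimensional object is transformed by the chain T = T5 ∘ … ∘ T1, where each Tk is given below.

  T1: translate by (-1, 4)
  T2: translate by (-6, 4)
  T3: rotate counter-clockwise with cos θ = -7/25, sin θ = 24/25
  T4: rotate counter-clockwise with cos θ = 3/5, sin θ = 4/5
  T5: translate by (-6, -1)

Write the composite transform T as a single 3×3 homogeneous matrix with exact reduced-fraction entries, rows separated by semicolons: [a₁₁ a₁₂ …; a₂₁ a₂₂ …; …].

T = [-117/125 -44/125 -283/125; 44/125 -117/125 -1369/125; 0 0 1]

T1 = [1 0 -1; 0 1 4; 0 0 1]
T2·T1 = [1 0 -7; 0 1 8; 0 0 1]
T3·…·T1 = [-7/25 -24/25 -143/25; 24/25 -7/25 -224/25; 0 0 1]
T4·…·T1 = [-117/125 -44/125 467/125; 44/125 -117/125 -1244/125; 0 0 1]
T5·…·T1 = [-117/125 -44/125 -283/125; 44/125 -117/125 -1369/125; 0 0 1]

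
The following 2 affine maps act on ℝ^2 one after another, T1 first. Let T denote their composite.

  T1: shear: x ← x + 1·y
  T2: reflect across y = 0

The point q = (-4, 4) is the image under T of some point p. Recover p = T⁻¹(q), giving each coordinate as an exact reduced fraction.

p = (0, -4)

T1 = [1 1 0; 0 1 0; 0 0 1]
T2·T1 = [1 1 0; 0 -1 0; 0 0 1]
det M = -1; M⁻¹ = [1 1 0; 0 -1 0; 0 0 1]
M⁻¹ · (-4, 4)ᵀ = (0, -4)ᵀ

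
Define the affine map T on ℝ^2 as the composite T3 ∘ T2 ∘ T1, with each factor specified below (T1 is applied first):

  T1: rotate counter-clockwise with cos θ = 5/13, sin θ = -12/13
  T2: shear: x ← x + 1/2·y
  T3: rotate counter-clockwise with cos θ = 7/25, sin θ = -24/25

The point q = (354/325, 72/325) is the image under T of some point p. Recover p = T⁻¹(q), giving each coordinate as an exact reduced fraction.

p = (-6/5, 0)

T1 = [5/13 12/13 0; -12/13 5/13 0; 0 0 1]
T2·T1 = [-1/13 29/26 0; -12/13 5/13 0; 0 0 1]
T3·…·T1 = [-59/65 443/650 0; -12/65 -313/325 0; 0 0 1]
det M = 1; M⁻¹ = [-313/325 -443/650 0; 12/65 -59/65 0; 0 0 1]
M⁻¹ · (354/325, 72/325)ᵀ = (-6/5, 0)ᵀ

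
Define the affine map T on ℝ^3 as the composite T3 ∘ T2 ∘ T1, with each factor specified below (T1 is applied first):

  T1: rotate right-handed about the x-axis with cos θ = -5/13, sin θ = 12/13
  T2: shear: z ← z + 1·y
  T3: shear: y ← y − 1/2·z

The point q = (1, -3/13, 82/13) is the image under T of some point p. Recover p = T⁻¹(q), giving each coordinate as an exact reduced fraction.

p = (1, 2, -4)

T1 = [1 0 0 0; 0 -5/13 -12/13 0; 0 12/13 -5/13 0; 0 0 0 1]
T2·T1 = [1 0 0 0; 0 -5/13 -12/13 0; 0 7/13 -17/13 0; 0 0 0 1]
T3·…·T1 = [1 0 0 0; 0 -17/26 -7/26 0; 0 7/13 -17/13 0; 0 0 0 1]
det M = 1; M⁻¹ = [1 0 0 0; 0 -17/13 7/26 0; 0 -7/13 -17/26 0; 0 0 0 1]
M⁻¹ · (1, -3/13, 82/13)ᵀ = (1, 2, -4)ᵀ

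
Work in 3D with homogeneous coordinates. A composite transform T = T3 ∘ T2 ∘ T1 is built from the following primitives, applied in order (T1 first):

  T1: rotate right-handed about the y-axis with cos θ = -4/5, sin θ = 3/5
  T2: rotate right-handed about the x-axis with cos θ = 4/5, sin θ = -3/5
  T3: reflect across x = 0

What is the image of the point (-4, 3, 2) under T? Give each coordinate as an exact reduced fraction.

T1 rotate right-handed about the y-axis with cos θ = -4/5, sin θ = 3/5: (-4, 3, 2) → (22/5, 3, 4/5)
T2 rotate right-handed about the x-axis with cos θ = 4/5, sin θ = -3/5: (22/5, 3, 4/5) → (22/5, 72/25, -29/25)
T3 reflect across x = 0: (22/5, 72/25, -29/25) → (-22/5, 72/25, -29/25)

T(p) = (-22/5, 72/25, -29/25)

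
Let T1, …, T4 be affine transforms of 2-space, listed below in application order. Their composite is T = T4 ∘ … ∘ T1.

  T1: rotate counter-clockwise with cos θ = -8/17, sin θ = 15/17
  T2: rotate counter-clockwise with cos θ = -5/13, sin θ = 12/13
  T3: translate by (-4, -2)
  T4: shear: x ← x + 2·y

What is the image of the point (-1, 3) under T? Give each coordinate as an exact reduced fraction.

T1 rotate counter-clockwise with cos θ = -8/17, sin θ = 15/17: (-1, 3) → (-37/17, -39/17)
T2 rotate counter-clockwise with cos θ = -5/13, sin θ = 12/13: (-37/17, -39/17) → (653/221, -249/221)
T3 translate by (-4, -2): (653/221, -249/221) → (-231/221, -691/221)
T4 shear: x ← x + 2·y: (-231/221, -691/221) → (-1613/221, -691/221)

T(p) = (-1613/221, -691/221)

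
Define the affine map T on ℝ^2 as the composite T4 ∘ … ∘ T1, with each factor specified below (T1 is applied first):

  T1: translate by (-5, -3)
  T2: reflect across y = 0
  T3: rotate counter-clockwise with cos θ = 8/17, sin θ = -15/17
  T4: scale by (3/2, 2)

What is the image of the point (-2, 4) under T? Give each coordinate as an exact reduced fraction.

T(p) = (-213/34, 194/17)

T1 translate by (-5, -3): (-2, 4) → (-7, 1)
T2 reflect across y = 0: (-7, 1) → (-7, -1)
T3 rotate counter-clockwise with cos θ = 8/17, sin θ = -15/17: (-7, -1) → (-71/17, 97/17)
T4 scale by (3/2, 2): (-71/17, 97/17) → (-213/34, 194/17)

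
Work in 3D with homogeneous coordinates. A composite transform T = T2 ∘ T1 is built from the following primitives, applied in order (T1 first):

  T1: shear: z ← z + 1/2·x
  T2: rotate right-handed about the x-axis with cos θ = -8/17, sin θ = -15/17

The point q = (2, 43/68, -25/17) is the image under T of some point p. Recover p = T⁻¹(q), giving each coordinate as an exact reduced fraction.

p = (2, 1, 1/4)

T1 = [1 0 0 0; 0 1 0 0; 1/2 0 1 0; 0 0 0 1]
T2·T1 = [1 0 0 0; 15/34 -8/17 15/17 0; -4/17 -15/17 -8/17 0; 0 0 0 1]
det M = 1; M⁻¹ = [1 0 0 0; 0 -8/17 -15/17 0; -1/2 15/17 -8/17 0; 0 0 0 1]
M⁻¹ · (2, 43/68, -25/17)ᵀ = (2, 1, 1/4)ᵀ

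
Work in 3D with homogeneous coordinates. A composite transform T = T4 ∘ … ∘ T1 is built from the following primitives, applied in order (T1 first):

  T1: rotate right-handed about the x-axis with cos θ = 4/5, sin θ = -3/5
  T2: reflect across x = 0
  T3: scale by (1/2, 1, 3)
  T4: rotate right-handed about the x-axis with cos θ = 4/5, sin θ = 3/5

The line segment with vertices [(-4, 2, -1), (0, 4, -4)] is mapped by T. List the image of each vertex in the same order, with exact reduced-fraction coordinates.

image vertices: (2, 22/5, -21/5), (0, 268/25, -324/25)

T1 rotate right-handed about the x-axis with cos θ = 4/5, sin θ = -3/5: (-4, 2, -1) → (-4, 1, -2); (0, 4, -4) → (0, 4/5, -28/5)
T2 reflect across x = 0: (-4, 1, -2) → (4, 1, -2); (0, 4/5, -28/5) → (0, 4/5, -28/5)
T3 scale by (1/2, 1, 3): (4, 1, -2) → (2, 1, -6); (0, 4/5, -28/5) → (0, 4/5, -84/5)
T4 rotate right-handed about the x-axis with cos θ = 4/5, sin θ = 3/5: (2, 1, -6) → (2, 22/5, -21/5); (0, 4/5, -84/5) → (0, 268/25, -324/25)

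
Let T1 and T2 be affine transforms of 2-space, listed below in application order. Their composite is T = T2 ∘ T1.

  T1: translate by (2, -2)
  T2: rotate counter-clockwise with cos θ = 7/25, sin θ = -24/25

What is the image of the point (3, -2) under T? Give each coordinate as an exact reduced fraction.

T(p) = (-61/25, -148/25)

T1 translate by (2, -2): (3, -2) → (5, -4)
T2 rotate counter-clockwise with cos θ = 7/25, sin θ = -24/25: (5, -4) → (-61/25, -148/25)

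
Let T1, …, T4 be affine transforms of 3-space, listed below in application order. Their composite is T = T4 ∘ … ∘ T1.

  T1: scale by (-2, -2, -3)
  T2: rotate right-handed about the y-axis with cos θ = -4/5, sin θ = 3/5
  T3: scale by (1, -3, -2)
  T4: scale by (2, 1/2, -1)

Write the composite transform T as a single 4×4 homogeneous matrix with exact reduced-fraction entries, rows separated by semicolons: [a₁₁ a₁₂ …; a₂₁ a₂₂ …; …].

T1 = [-2 0 0 0; 0 -2 0 0; 0 0 -3 0; 0 0 0 1]
T2·T1 = [8/5 0 -9/5 0; 0 -2 0 0; 6/5 0 12/5 0; 0 0 0 1]
T3·…·T1 = [8/5 0 -9/5 0; 0 6 0 0; -12/5 0 -24/5 0; 0 0 0 1]
T4·…·T1 = [16/5 0 -18/5 0; 0 3 0 0; 12/5 0 24/5 0; 0 0 0 1]

T = [16/5 0 -18/5 0; 0 3 0 0; 12/5 0 24/5 0; 0 0 0 1]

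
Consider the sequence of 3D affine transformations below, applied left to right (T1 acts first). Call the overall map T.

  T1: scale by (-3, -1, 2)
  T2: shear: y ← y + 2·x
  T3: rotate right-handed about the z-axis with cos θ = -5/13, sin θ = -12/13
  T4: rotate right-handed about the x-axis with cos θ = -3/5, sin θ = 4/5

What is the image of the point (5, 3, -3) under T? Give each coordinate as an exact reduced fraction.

T1 scale by (-3, -1, 2): (5, 3, -3) → (-15, -3, -6)
T2 shear: y ← y + 2·x: (-15, -3, -6) → (-15, -33, -6)
T3 rotate right-handed about the z-axis with cos θ = -5/13, sin θ = -12/13: (-15, -33, -6) → (-321/13, 345/13, -6)
T4 rotate right-handed about the x-axis with cos θ = -3/5, sin θ = 4/5: (-321/13, 345/13, -6) → (-321/13, -723/65, 1614/65)

T(p) = (-321/13, -723/65, 1614/65)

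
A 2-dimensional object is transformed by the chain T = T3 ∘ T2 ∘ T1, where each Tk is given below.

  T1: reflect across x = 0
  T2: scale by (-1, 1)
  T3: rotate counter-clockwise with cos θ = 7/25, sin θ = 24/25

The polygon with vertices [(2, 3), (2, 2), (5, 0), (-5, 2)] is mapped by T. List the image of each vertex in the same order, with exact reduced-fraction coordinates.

image vertices: (-58/25, 69/25), (-34/25, 62/25), (7/5, 24/5), (-83/25, -106/25)

T1 reflect across x = 0: (2, 3) → (-2, 3); (2, 2) → (-2, 2); (5, 0) → (-5, 0); (-5, 2) → (5, 2)
T2 scale by (-1, 1): (-2, 3) → (2, 3); (-2, 2) → (2, 2); (-5, 0) → (5, 0); (5, 2) → (-5, 2)
T3 rotate counter-clockwise with cos θ = 7/25, sin θ = 24/25: (2, 3) → (-58/25, 69/25); (2, 2) → (-34/25, 62/25); (5, 0) → (7/5, 24/5); (-5, 2) → (-83/25, -106/25)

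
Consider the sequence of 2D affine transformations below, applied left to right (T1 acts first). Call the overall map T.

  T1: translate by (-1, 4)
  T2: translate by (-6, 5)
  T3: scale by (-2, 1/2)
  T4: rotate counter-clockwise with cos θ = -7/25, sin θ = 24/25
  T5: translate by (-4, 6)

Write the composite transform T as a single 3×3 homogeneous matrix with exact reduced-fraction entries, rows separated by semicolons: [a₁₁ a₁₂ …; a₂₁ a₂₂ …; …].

T1 = [1 0 -1; 0 1 4; 0 0 1]
T2·T1 = [1 0 -7; 0 1 9; 0 0 1]
T3·…·T1 = [-2 0 14; 0 1/2 9/2; 0 0 1]
T4·…·T1 = [14/25 -12/25 -206/25; -48/25 -7/50 609/50; 0 0 1]
T5·…·T1 = [14/25 -12/25 -306/25; -48/25 -7/50 909/50; 0 0 1]

T = [14/25 -12/25 -306/25; -48/25 -7/50 909/50; 0 0 1]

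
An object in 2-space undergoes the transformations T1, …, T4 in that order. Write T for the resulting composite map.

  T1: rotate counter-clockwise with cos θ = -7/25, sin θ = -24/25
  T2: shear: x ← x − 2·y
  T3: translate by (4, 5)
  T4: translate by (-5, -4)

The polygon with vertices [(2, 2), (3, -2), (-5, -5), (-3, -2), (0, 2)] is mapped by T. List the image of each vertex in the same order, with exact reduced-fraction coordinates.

image vertices: (133/25, -37/25), (22/25, -33/25), (-84/5, 36/5), (-224/25, 111/25), (51/25, 11/25)

T1 rotate counter-clockwise with cos θ = -7/25, sin θ = -24/25: (2, 2) → (34/25, -62/25); (3, -2) → (-69/25, -58/25); (-5, -5) → (-17/5, 31/5); (-3, -2) → (-27/25, 86/25); (0, 2) → (48/25, -14/25)
T2 shear: x ← x − 2·y: (34/25, -62/25) → (158/25, -62/25); (-69/25, -58/25) → (47/25, -58/25); (-17/5, 31/5) → (-79/5, 31/5); (-27/25, 86/25) → (-199/25, 86/25); (48/25, -14/25) → (76/25, -14/25)
T3 translate by (4, 5): (158/25, -62/25) → (258/25, 63/25); (47/25, -58/25) → (147/25, 67/25); (-79/5, 31/5) → (-59/5, 56/5); (-199/25, 86/25) → (-99/25, 211/25); (76/25, -14/25) → (176/25, 111/25)
T4 translate by (-5, -4): (258/25, 63/25) → (133/25, -37/25); (147/25, 67/25) → (22/25, -33/25); (-59/5, 56/5) → (-84/5, 36/5); (-99/25, 211/25) → (-224/25, 111/25); (176/25, 111/25) → (51/25, 11/25)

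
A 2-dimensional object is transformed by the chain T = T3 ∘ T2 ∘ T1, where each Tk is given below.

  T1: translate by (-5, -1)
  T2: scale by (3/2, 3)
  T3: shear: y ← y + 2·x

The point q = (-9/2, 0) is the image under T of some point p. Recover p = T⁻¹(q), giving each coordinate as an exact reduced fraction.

p = (2, 4)

T1 = [1 0 -5; 0 1 -1; 0 0 1]
T2·T1 = [3/2 0 -15/2; 0 3 -3; 0 0 1]
T3·…·T1 = [3/2 0 -15/2; 3 3 -18; 0 0 1]
det M = 9/2; M⁻¹ = [2/3 0 5; -2/3 1/3 1; 0 0 1]
M⁻¹ · (-9/2, 0)ᵀ = (2, 4)ᵀ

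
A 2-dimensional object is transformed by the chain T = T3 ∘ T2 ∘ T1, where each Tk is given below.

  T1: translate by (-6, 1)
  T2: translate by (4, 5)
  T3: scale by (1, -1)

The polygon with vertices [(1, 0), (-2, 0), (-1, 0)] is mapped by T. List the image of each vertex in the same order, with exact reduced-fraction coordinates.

image vertices: (-1, -6), (-4, -6), (-3, -6)

T1 translate by (-6, 1): (1, 0) → (-5, 1); (-2, 0) → (-8, 1); (-1, 0) → (-7, 1)
T2 translate by (4, 5): (-5, 1) → (-1, 6); (-8, 1) → (-4, 6); (-7, 1) → (-3, 6)
T3 scale by (1, -1): (-1, 6) → (-1, -6); (-4, 6) → (-4, -6); (-3, 6) → (-3, -6)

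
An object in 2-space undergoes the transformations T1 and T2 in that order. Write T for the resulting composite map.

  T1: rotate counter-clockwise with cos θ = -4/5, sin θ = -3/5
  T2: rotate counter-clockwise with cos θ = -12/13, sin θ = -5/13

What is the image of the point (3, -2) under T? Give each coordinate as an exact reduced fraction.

T1 rotate counter-clockwise with cos θ = -4/5, sin θ = -3/5: (3, -2) → (-18/5, -1/5)
T2 rotate counter-clockwise with cos θ = -12/13, sin θ = -5/13: (-18/5, -1/5) → (211/65, 102/65)

T(p) = (211/65, 102/65)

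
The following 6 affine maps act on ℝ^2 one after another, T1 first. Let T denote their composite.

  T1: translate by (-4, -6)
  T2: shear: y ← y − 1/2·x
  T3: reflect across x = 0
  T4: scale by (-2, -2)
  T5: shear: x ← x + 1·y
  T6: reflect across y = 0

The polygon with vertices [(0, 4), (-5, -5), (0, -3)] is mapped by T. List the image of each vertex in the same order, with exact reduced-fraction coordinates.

image vertices: (-8, 0), (-5, -13), (6, -14)

T1 translate by (-4, -6): (0, 4) → (-4, -2); (-5, -5) → (-9, -11); (0, -3) → (-4, -9)
T2 shear: y ← y − 1/2·x: (-4, -2) → (-4, 0); (-9, -11) → (-9, -13/2); (-4, -9) → (-4, -7)
T3 reflect across x = 0: (-4, 0) → (4, 0); (-9, -13/2) → (9, -13/2); (-4, -7) → (4, -7)
T4 scale by (-2, -2): (4, 0) → (-8, 0); (9, -13/2) → (-18, 13); (4, -7) → (-8, 14)
T5 shear: x ← x + 1·y: (-8, 0) → (-8, 0); (-18, 13) → (-5, 13); (-8, 14) → (6, 14)
T6 reflect across y = 0: (-8, 0) → (-8, 0); (-5, 13) → (-5, -13); (6, 14) → (6, -14)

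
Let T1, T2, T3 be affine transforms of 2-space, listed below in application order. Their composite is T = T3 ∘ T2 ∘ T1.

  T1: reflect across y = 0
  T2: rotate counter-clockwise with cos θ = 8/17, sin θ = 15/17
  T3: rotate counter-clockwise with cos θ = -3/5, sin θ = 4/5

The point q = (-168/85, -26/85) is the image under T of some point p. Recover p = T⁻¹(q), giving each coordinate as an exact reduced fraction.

p = (2, 0)

T1 = [1 0 0; 0 -1 0; 0 0 1]
T2·T1 = [8/17 15/17 0; 15/17 -8/17 0; 0 0 1]
T3·…·T1 = [-84/85 -13/85 0; -13/85 84/85 0; 0 0 1]
det M = -1; M⁻¹ = [-84/85 -13/85 0; -13/85 84/85 0; 0 0 1]
M⁻¹ · (-168/85, -26/85)ᵀ = (2, 0)ᵀ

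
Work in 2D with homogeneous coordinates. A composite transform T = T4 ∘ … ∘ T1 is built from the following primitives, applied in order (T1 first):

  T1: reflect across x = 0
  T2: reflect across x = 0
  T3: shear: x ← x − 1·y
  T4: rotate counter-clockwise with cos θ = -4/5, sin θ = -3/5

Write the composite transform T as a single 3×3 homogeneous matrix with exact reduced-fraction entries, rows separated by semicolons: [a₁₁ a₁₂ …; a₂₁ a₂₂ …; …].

T = [-4/5 7/5 0; -3/5 -1/5 0; 0 0 1]

T1 = [-1 0 0; 0 1 0; 0 0 1]
T2·T1 = [1 0 0; 0 1 0; 0 0 1]
T3·…·T1 = [1 -1 0; 0 1 0; 0 0 1]
T4·…·T1 = [-4/5 7/5 0; -3/5 -1/5 0; 0 0 1]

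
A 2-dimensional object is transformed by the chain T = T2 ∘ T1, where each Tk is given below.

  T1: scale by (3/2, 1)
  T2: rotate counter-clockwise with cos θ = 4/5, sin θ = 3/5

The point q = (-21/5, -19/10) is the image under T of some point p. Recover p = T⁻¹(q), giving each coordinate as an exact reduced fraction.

T1 = [3/2 0 0; 0 1 0; 0 0 1]
T2·T1 = [6/5 -3/5 0; 9/10 4/5 0; 0 0 1]
det M = 3/2; M⁻¹ = [8/15 2/5 0; -3/5 4/5 0; 0 0 1]
M⁻¹ · (-21/5, -19/10)ᵀ = (-3, 1)ᵀ

p = (-3, 1)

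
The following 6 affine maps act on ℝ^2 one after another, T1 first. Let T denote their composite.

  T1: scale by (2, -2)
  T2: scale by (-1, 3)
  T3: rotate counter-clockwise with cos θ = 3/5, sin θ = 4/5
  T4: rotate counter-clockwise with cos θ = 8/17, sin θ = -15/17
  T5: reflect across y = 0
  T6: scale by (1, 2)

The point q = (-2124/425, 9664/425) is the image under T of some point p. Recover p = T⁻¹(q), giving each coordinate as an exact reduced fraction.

T1 = [2 0 0; 0 -2 0; 0 0 1]
T2·T1 = [-2 0 0; 0 -6 0; 0 0 1]
T3·…·T1 = [-6/5 24/5 0; -8/5 -18/5 0; 0 0 1]
T4·…·T1 = [-168/85 -78/85 0; 26/85 -504/85 0; 0 0 1]
T5·…·T1 = [-168/85 -78/85 0; -26/85 504/85 0; 0 0 1]
T6·…·T1 = [-168/85 -78/85 0; -52/85 1008/85 0; 0 0 1]
det M = -24; M⁻¹ = [-42/85 -13/340 0; -13/510 7/85 0; 0 0 1]
M⁻¹ · (-2124/425, 9664/425)ᵀ = (8/5, 2)ᵀ

p = (8/5, 2)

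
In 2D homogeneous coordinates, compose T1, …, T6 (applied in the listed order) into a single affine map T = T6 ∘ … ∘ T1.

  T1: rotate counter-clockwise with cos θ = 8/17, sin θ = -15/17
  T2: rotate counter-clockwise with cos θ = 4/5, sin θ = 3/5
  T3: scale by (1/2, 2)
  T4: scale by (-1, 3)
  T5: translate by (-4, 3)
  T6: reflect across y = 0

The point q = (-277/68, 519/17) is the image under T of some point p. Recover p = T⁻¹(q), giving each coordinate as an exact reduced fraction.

T1 = [8/17 15/17 0; -15/17 8/17 0; 0 0 1]
T2·T1 = [77/85 36/85 0; -36/85 77/85 0; 0 0 1]
T3·…·T1 = [77/170 18/85 0; -72/85 154/85 0; 0 0 1]
T4·…·T1 = [-77/170 -18/85 0; -216/85 462/85 0; 0 0 1]
T5·…·T1 = [-77/170 -18/85 -4; -216/85 462/85 3; 0 0 1]
T6·…·T1 = [-77/170 -18/85 -4; 216/85 -462/85 -3; 0 0 1]
det M = 3; M⁻¹ = [-154/85 6/85 -598/85; -72/85 -77/510 -653/170; 0 0 1]
M⁻¹ · (-277/68, 519/17)ᵀ = (5/2, -5)ᵀ

p = (5/2, -5)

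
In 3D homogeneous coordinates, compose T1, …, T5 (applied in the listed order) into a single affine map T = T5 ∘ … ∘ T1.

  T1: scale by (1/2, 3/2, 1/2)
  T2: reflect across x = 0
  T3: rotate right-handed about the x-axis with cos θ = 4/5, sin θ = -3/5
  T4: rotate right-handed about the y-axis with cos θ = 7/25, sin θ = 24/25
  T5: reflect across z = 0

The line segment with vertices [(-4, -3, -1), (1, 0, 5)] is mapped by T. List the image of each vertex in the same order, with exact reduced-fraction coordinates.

T1 scale by (1/2, 3/2, 1/2): (-4, -3, -1) → (-2, -9/2, -1/2); (1, 0, 5) → (1/2, 0, 5/2)
T2 reflect across x = 0: (-2, -9/2, -1/2) → (2, -9/2, -1/2); (1/2, 0, 5/2) → (-1/2, 0, 5/2)
T3 rotate right-handed about the x-axis with cos θ = 4/5, sin θ = -3/5: (2, -9/2, -1/2) → (2, -39/10, 23/10); (-1/2, 0, 5/2) → (-1/2, 3/2, 2)
T4 rotate right-handed about the y-axis with cos θ = 7/25, sin θ = 24/25: (2, -39/10, 23/10) → (346/125, -39/10, -319/250); (-1/2, 3/2, 2) → (89/50, 3/2, 26/25)
T5 reflect across z = 0: (346/125, -39/10, -319/250) → (346/125, -39/10, 319/250); (89/50, 3/2, 26/25) → (89/50, 3/2, -26/25)

image vertices: (346/125, -39/10, 319/250), (89/50, 3/2, -26/25)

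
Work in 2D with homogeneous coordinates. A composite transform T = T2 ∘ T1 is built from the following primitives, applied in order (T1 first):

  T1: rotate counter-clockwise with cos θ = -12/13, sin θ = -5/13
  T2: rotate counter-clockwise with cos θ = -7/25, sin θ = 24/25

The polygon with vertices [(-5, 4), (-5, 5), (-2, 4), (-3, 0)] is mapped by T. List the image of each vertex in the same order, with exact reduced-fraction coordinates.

image vertices: (-8/325, 2081/325), (49/65, 457/65), (604/325, 1322/325), (-612/325, 759/325)

T1 rotate counter-clockwise with cos θ = -12/13, sin θ = -5/13: (-5, 4) → (80/13, -23/13); (-5, 5) → (85/13, -35/13); (-2, 4) → (44/13, -38/13); (-3, 0) → (36/13, 15/13)
T2 rotate counter-clockwise with cos θ = -7/25, sin θ = 24/25: (80/13, -23/13) → (-8/325, 2081/325); (85/13, -35/13) → (49/65, 457/65); (44/13, -38/13) → (604/325, 1322/325); (36/13, 15/13) → (-612/325, 759/325)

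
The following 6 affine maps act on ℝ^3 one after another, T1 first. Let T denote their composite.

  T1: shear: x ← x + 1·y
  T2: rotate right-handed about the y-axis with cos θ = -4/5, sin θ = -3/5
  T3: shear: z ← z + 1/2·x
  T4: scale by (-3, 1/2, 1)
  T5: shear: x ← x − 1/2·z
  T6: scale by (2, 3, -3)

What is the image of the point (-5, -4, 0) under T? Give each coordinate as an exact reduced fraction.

T(p) = (-207/5, -6, 27/5)

T1 shear: x ← x + 1·y: (-5, -4, 0) → (-9, -4, 0)
T2 rotate right-handed about the y-axis with cos θ = -4/5, sin θ = -3/5: (-9, -4, 0) → (36/5, -4, -27/5)
T3 shear: z ← z + 1/2·x: (36/5, -4, -27/5) → (36/5, -4, -9/5)
T4 scale by (-3, 1/2, 1): (36/5, -4, -9/5) → (-108/5, -2, -9/5)
T5 shear: x ← x − 1/2·z: (-108/5, -2, -9/5) → (-207/10, -2, -9/5)
T6 scale by (2, 3, -3): (-207/10, -2, -9/5) → (-207/5, -6, 27/5)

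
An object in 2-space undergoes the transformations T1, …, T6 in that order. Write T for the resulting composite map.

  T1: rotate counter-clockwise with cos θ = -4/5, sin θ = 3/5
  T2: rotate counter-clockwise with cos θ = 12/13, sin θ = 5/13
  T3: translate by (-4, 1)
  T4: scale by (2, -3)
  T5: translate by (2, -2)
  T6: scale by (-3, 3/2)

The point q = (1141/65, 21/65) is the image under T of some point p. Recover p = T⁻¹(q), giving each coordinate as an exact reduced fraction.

T1 = [-4/5 -3/5 0; 3/5 -4/5 0; 0 0 1]
T2·T1 = [-63/65 -16/65 0; 16/65 -63/65 0; 0 0 1]
T3·…·T1 = [-63/65 -16/65 -4; 16/65 -63/65 1; 0 0 1]
T4·…·T1 = [-126/65 -32/65 -8; -48/65 189/65 -3; 0 0 1]
T5·…·T1 = [-126/65 -32/65 -6; -48/65 189/65 -5; 0 0 1]
T6·…·T1 = [378/65 96/65 18; -72/65 567/130 -15/2; 0 0 1]
det M = 27; M⁻¹ = [21/130 -32/585 -647/195; 8/195 14/65 57/65; 0 0 1]
M⁻¹ · (1141/65, 21/65)ᵀ = (-1/2, 5/3)ᵀ

p = (-1/2, 5/3)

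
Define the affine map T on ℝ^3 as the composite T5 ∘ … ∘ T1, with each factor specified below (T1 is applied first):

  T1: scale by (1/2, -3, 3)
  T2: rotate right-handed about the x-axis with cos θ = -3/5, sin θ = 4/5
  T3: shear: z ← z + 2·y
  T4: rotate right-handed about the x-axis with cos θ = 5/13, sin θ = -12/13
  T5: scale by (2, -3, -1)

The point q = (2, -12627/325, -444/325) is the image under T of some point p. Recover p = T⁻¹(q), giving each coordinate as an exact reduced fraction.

p = (2, -3/5, -2)

T1 = [1/2 0 0 0; 0 -3 0 0; 0 0 3 0; 0 0 0 1]
T2·T1 = [1/2 0 0 0; 0 9/5 -12/5 0; 0 -12/5 -9/5 0; 0 0 0 1]
T3·…·T1 = [1/2 0 0 0; 0 9/5 -12/5 0; 0 6/5 -33/5 0; 0 0 0 1]
T4·…·T1 = [1/2 0 0 0; 0 9/5 -456/65 0; 0 -6/5 -21/65 0; 0 0 0 1]
T5·…·T1 = [1 0 0 0; 0 -27/5 1368/65 0; 0 6/5 21/65 0; 0 0 0 1]
det M = -27; M⁻¹ = [1 0 0 0; 0 -7/585 152/195 0; 0 2/45 1/5 0; 0 0 0 1]
M⁻¹ · (2, -12627/325, -444/325)ᵀ = (2, -3/5, -2)ᵀ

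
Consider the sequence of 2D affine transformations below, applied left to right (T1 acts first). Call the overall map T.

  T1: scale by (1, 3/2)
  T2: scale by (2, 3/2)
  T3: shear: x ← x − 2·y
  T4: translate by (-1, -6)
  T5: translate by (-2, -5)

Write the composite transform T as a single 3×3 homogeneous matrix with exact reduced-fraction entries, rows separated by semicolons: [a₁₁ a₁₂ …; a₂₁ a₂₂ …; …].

T = [2 -9/2 -3; 0 9/4 -11; 0 0 1]

T1 = [1 0 0; 0 3/2 0; 0 0 1]
T2·T1 = [2 0 0; 0 9/4 0; 0 0 1]
T3·…·T1 = [2 -9/2 0; 0 9/4 0; 0 0 1]
T4·…·T1 = [2 -9/2 -1; 0 9/4 -6; 0 0 1]
T5·…·T1 = [2 -9/2 -3; 0 9/4 -11; 0 0 1]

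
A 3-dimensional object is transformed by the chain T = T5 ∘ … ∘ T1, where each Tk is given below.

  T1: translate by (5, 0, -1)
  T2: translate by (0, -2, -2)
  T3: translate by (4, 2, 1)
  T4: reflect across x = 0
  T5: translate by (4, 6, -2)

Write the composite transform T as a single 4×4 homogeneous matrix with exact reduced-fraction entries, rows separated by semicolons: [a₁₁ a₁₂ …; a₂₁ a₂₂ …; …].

T1 = [1 0 0 5; 0 1 0 0; 0 0 1 -1; 0 0 0 1]
T2·T1 = [1 0 0 5; 0 1 0 -2; 0 0 1 -3; 0 0 0 1]
T3·…·T1 = [1 0 0 9; 0 1 0 0; 0 0 1 -2; 0 0 0 1]
T4·…·T1 = [-1 0 0 -9; 0 1 0 0; 0 0 1 -2; 0 0 0 1]
T5·…·T1 = [-1 0 0 -5; 0 1 0 6; 0 0 1 -4; 0 0 0 1]

T = [-1 0 0 -5; 0 1 0 6; 0 0 1 -4; 0 0 0 1]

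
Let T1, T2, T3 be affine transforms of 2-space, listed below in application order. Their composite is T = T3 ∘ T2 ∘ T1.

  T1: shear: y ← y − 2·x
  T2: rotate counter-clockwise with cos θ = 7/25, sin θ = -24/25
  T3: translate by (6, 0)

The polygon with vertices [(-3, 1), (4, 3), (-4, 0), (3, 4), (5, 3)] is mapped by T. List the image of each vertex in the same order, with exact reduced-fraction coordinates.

T1 shear: y ← y − 2·x: (-3, 1) → (-3, 7); (4, 3) → (4, -5); (-4, 0) → (-4, 8); (3, 4) → (3, -2); (5, 3) → (5, -7)
T2 rotate counter-clockwise with cos θ = 7/25, sin θ = -24/25: (-3, 7) → (147/25, 121/25); (4, -5) → (-92/25, -131/25); (-4, 8) → (164/25, 152/25); (3, -2) → (-27/25, -86/25); (5, -7) → (-133/25, -169/25)
T3 translate by (6, 0): (147/25, 121/25) → (297/25, 121/25); (-92/25, -131/25) → (58/25, -131/25); (164/25, 152/25) → (314/25, 152/25); (-27/25, -86/25) → (123/25, -86/25); (-133/25, -169/25) → (17/25, -169/25)

image vertices: (297/25, 121/25), (58/25, -131/25), (314/25, 152/25), (123/25, -86/25), (17/25, -169/25)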